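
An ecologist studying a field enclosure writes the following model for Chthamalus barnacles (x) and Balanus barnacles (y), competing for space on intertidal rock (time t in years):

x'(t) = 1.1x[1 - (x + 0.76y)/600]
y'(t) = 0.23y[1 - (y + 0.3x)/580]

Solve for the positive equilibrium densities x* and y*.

Setting both brackets to zero gives the nullclines x + 0.76y = 600 and 0.3x + y = 580.
Substituting y = 580 - 0.3x into the first: x(1 - 0.76·0.3) = 600 - 0.76·580.
So x* = 159/0.772 = 206, and then y* = 580 - 0.3·206 = 518.

x* ≈ 206, y* ≈ 518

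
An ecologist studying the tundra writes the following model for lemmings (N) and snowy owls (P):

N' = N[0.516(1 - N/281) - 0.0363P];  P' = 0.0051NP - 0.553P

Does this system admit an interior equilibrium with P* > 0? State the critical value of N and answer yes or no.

The predator equation gives dP/dt > 0 only when N > 0.553/0.0051 = 108.
Without the predator, N → K = 281. Since 281 > 108, the predator can invade and persist.

Threshold N = 108; K > 108, so yes, the predator persists.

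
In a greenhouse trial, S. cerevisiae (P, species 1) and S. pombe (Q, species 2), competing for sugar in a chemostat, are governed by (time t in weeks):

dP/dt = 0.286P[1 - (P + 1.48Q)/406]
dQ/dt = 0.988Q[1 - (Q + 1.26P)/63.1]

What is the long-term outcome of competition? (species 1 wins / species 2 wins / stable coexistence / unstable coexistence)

species 1 excludes species 2

Compare the nullcline intercepts: K1/α12 = 406/1.48 = 274 > K2 = 63.1; K2/α21 = 63.1/1.26 = 50.1 < K1 = 406.
Since the inequalities point opposite ways, species 1 can invade but species 2 cannot.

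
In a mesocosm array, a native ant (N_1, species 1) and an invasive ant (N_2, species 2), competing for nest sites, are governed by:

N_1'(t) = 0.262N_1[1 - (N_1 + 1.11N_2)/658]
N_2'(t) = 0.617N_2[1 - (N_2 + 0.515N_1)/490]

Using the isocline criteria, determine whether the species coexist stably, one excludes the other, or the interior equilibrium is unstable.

stable coexistence

Compare the nullcline intercepts: K1/α12 = 658/1.11 = 593 > K2 = 490; K2/α21 = 490/0.515 = 951 > K1 = 658.
Since both inequalities hold, each species can invade when rare, so the interior equilibrium is stable.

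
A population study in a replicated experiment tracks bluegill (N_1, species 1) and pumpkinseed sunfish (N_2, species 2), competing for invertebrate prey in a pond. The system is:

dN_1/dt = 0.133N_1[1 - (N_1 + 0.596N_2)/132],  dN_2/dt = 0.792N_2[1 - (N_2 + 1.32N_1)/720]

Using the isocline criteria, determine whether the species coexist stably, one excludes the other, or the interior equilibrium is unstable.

Compare the nullcline intercepts: K1/α12 = 132/0.596 = 221 < K2 = 720; K2/α21 = 720/1.32 = 545 > K1 = 132.
Since the inequalities point opposite ways, species 2 can invade but species 1 cannot.

species 2 excludes species 1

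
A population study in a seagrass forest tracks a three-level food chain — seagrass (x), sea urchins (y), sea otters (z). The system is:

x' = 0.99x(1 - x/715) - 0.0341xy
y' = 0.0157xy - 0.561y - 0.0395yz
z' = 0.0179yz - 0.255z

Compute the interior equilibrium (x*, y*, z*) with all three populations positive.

From dz/dt = 0: 0.0179y* = 0.255, so y* = 14.2.
From dx/dt = 0: 0.99(1 - x*/715) = 0.0341·14.2, giving x* = 715·(1 - 0.491) = 364.
From dy/dt = 0: 0.0157·364 - 0.561 = 0.0395z*, so z* = 5.16/0.0395 = 131.

x* ≈ 364, y* ≈ 14.2, z* ≈ 131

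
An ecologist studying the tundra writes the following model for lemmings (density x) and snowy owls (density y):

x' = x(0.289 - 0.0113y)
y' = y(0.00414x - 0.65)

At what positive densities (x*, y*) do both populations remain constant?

x* ≈ 157, y* ≈ 25.6

Set dy/dt = 0 with y > 0: 0.00414x - 0.65 = 0, so x* = 0.65/0.00414 = 157.
Set dx/dt = 0 with x > 0: 0.289 - 0.0113y = 0, so y* = 0.289/0.0113 = 25.6.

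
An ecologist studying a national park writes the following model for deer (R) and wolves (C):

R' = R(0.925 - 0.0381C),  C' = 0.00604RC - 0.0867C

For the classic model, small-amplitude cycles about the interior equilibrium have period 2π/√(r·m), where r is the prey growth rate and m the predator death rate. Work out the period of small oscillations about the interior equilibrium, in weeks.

Here r = 0.925 and m = 0.0867, so r·m = 0.0802.
ω = √0.0802 = 0.283 per week, hence T = 2π/ω ≈ 22.2 weeks.

T ≈ 22.2 weeks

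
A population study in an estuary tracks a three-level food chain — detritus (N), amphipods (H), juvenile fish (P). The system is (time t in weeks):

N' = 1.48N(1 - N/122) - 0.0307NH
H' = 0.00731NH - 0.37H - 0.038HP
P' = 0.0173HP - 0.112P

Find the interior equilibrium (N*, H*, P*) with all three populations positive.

N* ≈ 106, H* ≈ 6.47, P* ≈ 10.6

From dP/dt = 0: 0.0173H* = 0.112, so H* = 6.47.
From dN/dt = 0: 1.48(1 - N*/122) = 0.0307·6.47, giving N* = 122·(1 - 0.134) = 106.
From dH/dt = 0: 0.00731·106 - 0.37 = 0.038P*, so P* = 0.402/0.038 = 10.6.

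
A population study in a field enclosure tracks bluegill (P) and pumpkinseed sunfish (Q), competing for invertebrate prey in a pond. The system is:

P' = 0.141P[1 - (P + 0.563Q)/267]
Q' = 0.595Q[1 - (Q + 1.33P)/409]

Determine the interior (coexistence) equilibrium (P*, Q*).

Setting both brackets to zero gives the nullclines P + 0.563Q = 267 and 1.33P + Q = 409.
Substituting Q = 409 - 1.33P into the first: P(1 - 0.563·1.33) = 267 - 0.563·409.
So P* = 36.7/0.251 = 146, and then Q* = 409 - 1.33·146 = 215.

P* ≈ 146, Q* ≈ 215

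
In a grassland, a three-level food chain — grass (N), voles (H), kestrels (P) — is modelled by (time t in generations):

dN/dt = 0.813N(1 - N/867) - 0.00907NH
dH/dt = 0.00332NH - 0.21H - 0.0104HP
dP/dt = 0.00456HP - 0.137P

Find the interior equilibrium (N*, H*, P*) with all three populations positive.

N* ≈ 576, H* ≈ 30, P* ≈ 164

From dP/dt = 0: 0.00456H* = 0.137, so H* = 30.
From dN/dt = 0: 0.813(1 - N*/867) = 0.00907·30, giving N* = 867·(1 - 0.335) = 576.
From dH/dt = 0: 0.00332·576 - 0.21 = 0.0104P*, so P* = 1.7/0.0104 = 164.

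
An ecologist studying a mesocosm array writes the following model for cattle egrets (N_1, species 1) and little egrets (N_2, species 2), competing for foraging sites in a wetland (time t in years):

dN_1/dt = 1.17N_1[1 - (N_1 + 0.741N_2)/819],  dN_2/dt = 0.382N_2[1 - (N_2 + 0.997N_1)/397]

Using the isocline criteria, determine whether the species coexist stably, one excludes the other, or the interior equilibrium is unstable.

Compare the nullcline intercepts: K1/α12 = 819/0.741 = 1110 > K2 = 397; K2/α21 = 397/0.997 = 398 < K1 = 819.
Since the inequalities point opposite ways, species 1 can invade but species 2 cannot.

species 1 excludes species 2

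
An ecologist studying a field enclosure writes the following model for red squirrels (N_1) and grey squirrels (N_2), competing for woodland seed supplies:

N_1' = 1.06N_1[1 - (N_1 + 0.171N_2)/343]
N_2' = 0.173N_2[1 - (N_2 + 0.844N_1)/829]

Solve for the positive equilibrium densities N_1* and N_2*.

N_1* ≈ 235, N_2* ≈ 631

Setting both brackets to zero gives the nullclines N_1 + 0.171N_2 = 343 and 0.844N_1 + N_2 = 829.
Substituting N_2 = 829 - 0.844N_1 into the first: N_1(1 - 0.171·0.844) = 343 - 0.171·829.
So N_1* = 201/0.856 = 235, and then N_2* = 829 - 0.844·235 = 631.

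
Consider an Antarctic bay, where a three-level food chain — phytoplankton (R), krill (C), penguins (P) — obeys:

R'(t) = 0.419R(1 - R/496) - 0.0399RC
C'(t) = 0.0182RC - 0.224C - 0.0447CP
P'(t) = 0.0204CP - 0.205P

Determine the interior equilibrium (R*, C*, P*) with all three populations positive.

From dP/dt = 0: 0.0204C* = 0.205, so C* = 10.
From dR/dt = 0: 0.419(1 - R*/496) = 0.0399·10, giving R* = 496·(1 - 0.957) = 21.4.
From dC/dt = 0: 0.0182·21.4 - 0.224 = 0.0447P*, so P* = 0.165/0.0447 = 3.69.

R* ≈ 21.4, C* ≈ 10, P* ≈ 3.69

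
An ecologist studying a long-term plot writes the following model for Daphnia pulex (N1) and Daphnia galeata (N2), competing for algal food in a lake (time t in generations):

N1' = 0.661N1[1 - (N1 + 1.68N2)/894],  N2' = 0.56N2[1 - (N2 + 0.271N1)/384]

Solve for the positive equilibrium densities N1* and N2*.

N1* ≈ 457, N2* ≈ 260

Setting both brackets to zero gives the nullclines N1 + 1.68N2 = 894 and 0.271N1 + N2 = 384.
Substituting N2 = 384 - 0.271N1 into the first: N1(1 - 1.68·0.271) = 894 - 1.68·384.
So N1* = 249/0.545 = 457, and then N2* = 384 - 0.271·457 = 260.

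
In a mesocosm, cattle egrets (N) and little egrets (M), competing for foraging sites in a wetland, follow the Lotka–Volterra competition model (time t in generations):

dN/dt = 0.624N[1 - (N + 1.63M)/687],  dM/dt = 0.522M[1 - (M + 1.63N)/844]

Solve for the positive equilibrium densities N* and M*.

Setting both brackets to zero gives the nullclines N + 1.63M = 687 and 1.63N + M = 844.
Substituting M = 844 - 1.63N into the first: N(1 - 1.63·1.63) = 687 - 1.63·844.
So N* = -689/-1.66 = 416, and then M* = 844 - 1.63·416 = 166.

N* ≈ 416, M* ≈ 166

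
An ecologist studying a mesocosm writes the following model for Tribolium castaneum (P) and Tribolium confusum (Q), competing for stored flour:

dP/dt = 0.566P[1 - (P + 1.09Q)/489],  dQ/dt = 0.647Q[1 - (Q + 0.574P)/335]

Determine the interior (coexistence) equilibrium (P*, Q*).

P* ≈ 331, Q* ≈ 145

Setting both brackets to zero gives the nullclines P + 1.09Q = 489 and 0.574P + Q = 335.
Substituting Q = 335 - 0.574P into the first: P(1 - 1.09·0.574) = 489 - 1.09·335.
So P* = 124/0.374 = 331, and then Q* = 335 - 0.574·331 = 145.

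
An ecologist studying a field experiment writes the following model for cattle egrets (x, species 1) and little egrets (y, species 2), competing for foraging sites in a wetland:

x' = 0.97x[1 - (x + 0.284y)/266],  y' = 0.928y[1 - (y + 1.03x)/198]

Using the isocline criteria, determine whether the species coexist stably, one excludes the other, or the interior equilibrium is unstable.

species 1 excludes species 2

Compare the nullcline intercepts: K1/α12 = 266/0.284 = 937 > K2 = 198; K2/α21 = 198/1.03 = 192 < K1 = 266.
Since the inequalities point opposite ways, species 1 can invade but species 2 cannot.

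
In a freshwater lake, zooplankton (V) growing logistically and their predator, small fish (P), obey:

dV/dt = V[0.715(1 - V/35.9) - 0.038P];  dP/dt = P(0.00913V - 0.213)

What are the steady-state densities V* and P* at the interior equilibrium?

From dP/dt = 0 with P > 0: 0.00913V* = 0.213, so V* = 23.3.
Substitute into dV/dt = 0: 0.715(1 - 23.3/35.9) = 0.038P*.
The bracket is 0.35, giving P* = 0.25/0.038 = 6.59.

V* ≈ 23.3, P* ≈ 6.59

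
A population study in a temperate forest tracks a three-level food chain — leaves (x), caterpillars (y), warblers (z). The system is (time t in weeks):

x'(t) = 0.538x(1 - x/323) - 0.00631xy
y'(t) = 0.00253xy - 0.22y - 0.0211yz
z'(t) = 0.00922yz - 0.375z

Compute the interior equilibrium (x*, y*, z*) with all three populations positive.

x* ≈ 169, y* ≈ 40.7, z* ≈ 9.83

From dz/dt = 0: 0.00922y* = 0.375, so y* = 40.7.
From dx/dt = 0: 0.538(1 - x*/323) = 0.00631·40.7, giving x* = 323·(1 - 0.477) = 169.
From dy/dt = 0: 0.00253·169 - 0.22 = 0.0211z*, so z* = 0.207/0.0211 = 9.83.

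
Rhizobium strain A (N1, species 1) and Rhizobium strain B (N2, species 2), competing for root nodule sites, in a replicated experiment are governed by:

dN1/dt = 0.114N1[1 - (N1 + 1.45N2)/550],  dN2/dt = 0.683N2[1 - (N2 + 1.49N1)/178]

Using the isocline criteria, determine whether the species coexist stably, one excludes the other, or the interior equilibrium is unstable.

Compare the nullcline intercepts: K1/α12 = 550/1.45 = 379 > K2 = 178; K2/α21 = 178/1.49 = 119 < K1 = 550.
Since the inequalities point opposite ways, species 1 can invade but species 2 cannot.

species 1 excludes species 2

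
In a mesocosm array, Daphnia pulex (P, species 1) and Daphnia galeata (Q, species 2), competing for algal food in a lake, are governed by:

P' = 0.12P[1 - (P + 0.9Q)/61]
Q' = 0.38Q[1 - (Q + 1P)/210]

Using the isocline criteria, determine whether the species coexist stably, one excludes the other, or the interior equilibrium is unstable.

Compare the nullcline intercepts: K1/α12 = 61/0.9 = 67.8 < K2 = 210; K2/α21 = 210/1 = 210 > K1 = 61.
Since the inequalities point opposite ways, species 2 can invade but species 1 cannot.

species 2 excludes species 1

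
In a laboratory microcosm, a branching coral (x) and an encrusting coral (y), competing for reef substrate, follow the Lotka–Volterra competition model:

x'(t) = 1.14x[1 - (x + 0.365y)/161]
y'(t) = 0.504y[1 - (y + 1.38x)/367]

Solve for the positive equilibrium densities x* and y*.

Setting both brackets to zero gives the nullclines x + 0.365y = 161 and 1.38x + y = 367.
Substituting y = 367 - 1.38x into the first: x(1 - 0.365·1.38) = 161 - 0.365·367.
So x* = 27/0.496 = 54.5, and then y* = 367 - 1.38·54.5 = 292.

x* ≈ 54.5, y* ≈ 292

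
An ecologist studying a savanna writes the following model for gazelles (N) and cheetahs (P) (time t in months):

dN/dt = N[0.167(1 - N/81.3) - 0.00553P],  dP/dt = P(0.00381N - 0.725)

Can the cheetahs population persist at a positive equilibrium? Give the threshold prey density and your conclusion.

The predator equation gives dP/dt > 0 only when N > 0.725/0.00381 = 190.
Without the predator, N → K = 81.3. Since 81.3 < 190, the predator cannot invade.

Threshold N = 190; K < 190, so no, the predator goes extinct.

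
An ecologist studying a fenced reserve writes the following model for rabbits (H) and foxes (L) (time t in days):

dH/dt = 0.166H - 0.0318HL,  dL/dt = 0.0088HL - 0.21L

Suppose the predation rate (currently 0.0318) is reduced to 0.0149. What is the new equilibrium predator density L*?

L* ≈ 11.1

At the interior fixed point, setting dH/dt = 0 with H > 0 fixes L* = (prey growth rate)/(HL coefficient) — independent of the other coefficients.
With the change, L* = 0.166/0.0149 = 11.1; it rises from 5.22.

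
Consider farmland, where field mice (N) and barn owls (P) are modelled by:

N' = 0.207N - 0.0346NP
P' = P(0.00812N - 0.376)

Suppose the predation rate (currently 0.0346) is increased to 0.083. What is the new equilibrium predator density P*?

P* ≈ 2.49

At the interior fixed point, setting dN/dt = 0 with N > 0 fixes P* = (prey growth rate)/(NP coefficient) — independent of the other coefficients.
With the change, P* = 0.207/0.083 = 2.49; it falls from 5.98.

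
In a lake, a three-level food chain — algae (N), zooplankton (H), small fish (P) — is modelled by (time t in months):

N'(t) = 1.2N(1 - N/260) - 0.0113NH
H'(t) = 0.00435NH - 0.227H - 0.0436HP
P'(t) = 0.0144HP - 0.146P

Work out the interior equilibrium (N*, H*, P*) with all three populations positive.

N* ≈ 235, H* ≈ 10.1, P* ≈ 18.3

From dP/dt = 0: 0.0144H* = 0.146, so H* = 10.1.
From dN/dt = 0: 1.2(1 - N*/260) = 0.0113·10.1, giving N* = 260·(1 - 0.0955) = 235.
From dH/dt = 0: 0.00435·235 - 0.227 = 0.0436P*, so P* = 0.796/0.0436 = 18.3.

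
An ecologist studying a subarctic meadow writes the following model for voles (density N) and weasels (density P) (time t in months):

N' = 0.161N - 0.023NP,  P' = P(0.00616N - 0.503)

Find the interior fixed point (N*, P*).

Set dP/dt = 0 with P > 0: 0.00616N - 0.503 = 0, so N* = 0.503/0.00616 = 81.7.
Set dN/dt = 0 with N > 0: 0.161 - 0.023P = 0, so P* = 0.161/0.023 = 7.

N* ≈ 81.7, P* ≈ 7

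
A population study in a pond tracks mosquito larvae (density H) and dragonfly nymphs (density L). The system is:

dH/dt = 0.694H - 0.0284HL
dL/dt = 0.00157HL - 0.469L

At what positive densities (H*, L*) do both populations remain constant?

H* ≈ 299, L* ≈ 24.4

Set dL/dt = 0 with L > 0: 0.00157H - 0.469 = 0, so H* = 0.469/0.00157 = 299.
Set dH/dt = 0 with H > 0: 0.694 - 0.0284L = 0, so L* = 0.694/0.0284 = 24.4.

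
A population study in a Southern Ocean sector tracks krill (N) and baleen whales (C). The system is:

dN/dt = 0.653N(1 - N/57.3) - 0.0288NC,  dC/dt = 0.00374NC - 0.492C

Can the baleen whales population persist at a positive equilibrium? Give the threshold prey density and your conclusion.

The predator equation gives dC/dt > 0 only when N > 0.492/0.00374 = 132.
Without the predator, N → K = 57.3. Since 57.3 < 132, the predator cannot invade.

Threshold N = 132; K < 132, so no, the predator goes extinct.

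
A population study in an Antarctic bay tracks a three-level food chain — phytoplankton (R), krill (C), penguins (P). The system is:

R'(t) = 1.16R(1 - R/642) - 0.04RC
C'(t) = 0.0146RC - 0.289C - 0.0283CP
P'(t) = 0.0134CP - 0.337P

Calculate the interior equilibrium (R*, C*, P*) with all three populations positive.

From dP/dt = 0: 0.0134C* = 0.337, so C* = 25.1.
From dR/dt = 0: 1.16(1 - R*/642) = 0.04·25.1, giving R* = 642·(1 - 0.867) = 85.2.
From dC/dt = 0: 0.0146·85.2 - 0.289 = 0.0283P*, so P* = 0.956/0.0283 = 33.8.

R* ≈ 85.2, C* ≈ 25.1, P* ≈ 33.8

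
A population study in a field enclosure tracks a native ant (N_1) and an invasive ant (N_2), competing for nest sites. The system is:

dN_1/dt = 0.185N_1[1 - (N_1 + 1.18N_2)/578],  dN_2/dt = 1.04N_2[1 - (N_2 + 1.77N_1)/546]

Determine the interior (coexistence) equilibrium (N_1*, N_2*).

Setting both brackets to zero gives the nullclines N_1 + 1.18N_2 = 578 and 1.77N_1 + N_2 = 546.
Substituting N_2 = 546 - 1.77N_1 into the first: N_1(1 - 1.18·1.77) = 578 - 1.18·546.
So N_1* = -66.3/-1.09 = 60.9, and then N_2* = 546 - 1.77·60.9 = 438.

N_1* ≈ 60.9, N_2* ≈ 438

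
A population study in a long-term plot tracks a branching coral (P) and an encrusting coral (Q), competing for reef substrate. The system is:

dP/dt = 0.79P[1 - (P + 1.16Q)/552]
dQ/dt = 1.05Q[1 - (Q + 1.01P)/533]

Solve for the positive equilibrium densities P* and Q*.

P* ≈ 386, Q* ≈ 143

Setting both brackets to zero gives the nullclines P + 1.16Q = 552 and 1.01P + Q = 533.
Substituting Q = 533 - 1.01P into the first: P(1 - 1.16·1.01) = 552 - 1.16·533.
So P* = -66.3/-0.172 = 386, and then Q* = 533 - 1.01·386 = 143.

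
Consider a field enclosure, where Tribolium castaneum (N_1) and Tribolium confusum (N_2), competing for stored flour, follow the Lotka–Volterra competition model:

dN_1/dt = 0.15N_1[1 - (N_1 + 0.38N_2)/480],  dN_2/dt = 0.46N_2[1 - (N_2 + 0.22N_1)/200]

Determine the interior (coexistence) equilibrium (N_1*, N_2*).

N_1* ≈ 441, N_2* ≈ 103

Setting both brackets to zero gives the nullclines N_1 + 0.38N_2 = 480 and 0.22N_1 + N_2 = 200.
Substituting N_2 = 200 - 0.22N_1 into the first: N_1(1 - 0.38·0.22) = 480 - 0.38·200.
So N_1* = 404/0.916 = 441, and then N_2* = 200 - 0.22·441 = 103.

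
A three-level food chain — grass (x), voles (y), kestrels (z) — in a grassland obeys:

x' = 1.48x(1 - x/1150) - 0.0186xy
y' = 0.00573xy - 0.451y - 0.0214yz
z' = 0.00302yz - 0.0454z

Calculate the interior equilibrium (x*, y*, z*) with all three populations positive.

From dz/dt = 0: 0.00302y* = 0.0454, so y* = 15.
From dx/dt = 0: 1.48(1 - x*/1150) = 0.0186·15, giving x* = 1150·(1 - 0.189) = 933.
From dy/dt = 0: 0.00573·933 - 0.451 = 0.0214z*, so z* = 4.89/0.0214 = 229.

x* ≈ 933, y* ≈ 15, z* ≈ 229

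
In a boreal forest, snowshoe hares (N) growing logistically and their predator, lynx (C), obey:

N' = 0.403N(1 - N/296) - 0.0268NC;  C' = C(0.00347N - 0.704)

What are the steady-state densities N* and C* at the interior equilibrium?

N* ≈ 203, C* ≈ 4.73

From dC/dt = 0 with C > 0: 0.00347N* = 0.704, so N* = 203.
Substitute into dN/dt = 0: 0.403(1 - 203/296) = 0.0268C*.
The bracket is 0.315, giving C* = 0.127/0.0268 = 4.73.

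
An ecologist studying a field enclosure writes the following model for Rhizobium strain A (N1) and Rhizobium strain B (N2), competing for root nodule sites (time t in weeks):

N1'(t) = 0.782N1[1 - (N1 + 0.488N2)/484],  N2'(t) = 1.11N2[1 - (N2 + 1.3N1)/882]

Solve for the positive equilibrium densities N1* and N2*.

Setting both brackets to zero gives the nullclines N1 + 0.488N2 = 484 and 1.3N1 + N2 = 882.
Substituting N2 = 882 - 1.3N1 into the first: N1(1 - 0.488·1.3) = 484 - 0.488·882.
So N1* = 53.6/0.366 = 147, and then N2* = 882 - 1.3·147 = 691.

N1* ≈ 147, N2* ≈ 691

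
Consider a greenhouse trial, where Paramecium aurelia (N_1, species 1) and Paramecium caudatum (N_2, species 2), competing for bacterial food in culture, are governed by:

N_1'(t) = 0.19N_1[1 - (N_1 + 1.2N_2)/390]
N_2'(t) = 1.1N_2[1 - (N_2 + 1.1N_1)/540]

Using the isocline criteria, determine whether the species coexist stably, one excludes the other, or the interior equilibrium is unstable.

species 2 excludes species 1

Compare the nullcline intercepts: K1/α12 = 390/1.2 = 325 < K2 = 540; K2/α21 = 540/1.1 = 491 > K1 = 390.
Since the inequalities point opposite ways, species 2 can invade but species 1 cannot.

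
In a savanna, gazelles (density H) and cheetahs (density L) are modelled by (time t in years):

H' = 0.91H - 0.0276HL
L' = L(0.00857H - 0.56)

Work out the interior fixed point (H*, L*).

Set dL/dt = 0 with L > 0: 0.00857H - 0.56 = 0, so H* = 0.56/0.00857 = 65.3.
Set dH/dt = 0 with H > 0: 0.91 - 0.0276L = 0, so L* = 0.91/0.0276 = 33.

H* ≈ 65.3, L* ≈ 33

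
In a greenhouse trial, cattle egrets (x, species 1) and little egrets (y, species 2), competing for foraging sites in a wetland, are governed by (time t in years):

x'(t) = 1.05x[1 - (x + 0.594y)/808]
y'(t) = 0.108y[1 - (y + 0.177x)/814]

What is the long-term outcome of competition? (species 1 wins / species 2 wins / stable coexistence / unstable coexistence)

Compare the nullcline intercepts: K1/α12 = 808/0.594 = 1360 > K2 = 814; K2/α21 = 814/0.177 = 4600 > K1 = 808.
Since both inequalities hold, each species can invade when rare, so the interior equilibrium is stable.

stable coexistence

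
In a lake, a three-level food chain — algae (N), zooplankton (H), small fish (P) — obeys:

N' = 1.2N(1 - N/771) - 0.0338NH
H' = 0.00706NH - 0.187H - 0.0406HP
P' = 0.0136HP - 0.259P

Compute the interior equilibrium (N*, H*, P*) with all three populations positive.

From dP/dt = 0: 0.0136H* = 0.259, so H* = 19.
From dN/dt = 0: 1.2(1 - N*/771) = 0.0338·19, giving N* = 771·(1 - 0.536) = 357.
From dH/dt = 0: 0.00706·357 - 0.187 = 0.0406P*, so P* = 2.34/0.0406 = 57.5.

N* ≈ 357, H* ≈ 19, P* ≈ 57.5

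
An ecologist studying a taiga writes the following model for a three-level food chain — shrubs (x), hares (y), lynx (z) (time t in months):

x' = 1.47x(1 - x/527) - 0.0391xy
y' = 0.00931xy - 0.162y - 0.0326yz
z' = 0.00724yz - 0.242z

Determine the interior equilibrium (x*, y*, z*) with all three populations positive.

From dz/dt = 0: 0.00724y* = 0.242, so y* = 33.4.
From dx/dt = 0: 1.47(1 - x*/527) = 0.0391·33.4, giving x* = 527·(1 - 0.889) = 58.5.
From dy/dt = 0: 0.00931·58.5 - 0.162 = 0.0326z*, so z* = 0.382/0.0326 = 11.7.

x* ≈ 58.5, y* ≈ 33.4, z* ≈ 11.7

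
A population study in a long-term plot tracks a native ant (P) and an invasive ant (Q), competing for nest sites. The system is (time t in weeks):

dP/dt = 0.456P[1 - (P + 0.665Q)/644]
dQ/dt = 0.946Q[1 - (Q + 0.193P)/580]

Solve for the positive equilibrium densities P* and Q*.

P* ≈ 296, Q* ≈ 523

Setting both brackets to zero gives the nullclines P + 0.665Q = 644 and 0.193P + Q = 580.
Substituting Q = 580 - 0.193P into the first: P(1 - 0.665·0.193) = 644 - 0.665·580.
So P* = 258/0.872 = 296, and then Q* = 580 - 0.193·296 = 523.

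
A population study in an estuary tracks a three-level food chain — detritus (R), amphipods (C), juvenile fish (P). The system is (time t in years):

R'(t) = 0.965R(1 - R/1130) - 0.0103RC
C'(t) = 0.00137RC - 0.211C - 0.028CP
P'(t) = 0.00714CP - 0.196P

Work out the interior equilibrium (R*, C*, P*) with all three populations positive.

R* ≈ 799, C* ≈ 27.5, P* ≈ 31.6

From dP/dt = 0: 0.00714C* = 0.196, so C* = 27.5.
From dR/dt = 0: 0.965(1 - R*/1130) = 0.0103·27.5, giving R* = 1130·(1 - 0.293) = 799.
From dC/dt = 0: 0.00137·799 - 0.211 = 0.028P*, so P* = 0.884/0.028 = 31.6.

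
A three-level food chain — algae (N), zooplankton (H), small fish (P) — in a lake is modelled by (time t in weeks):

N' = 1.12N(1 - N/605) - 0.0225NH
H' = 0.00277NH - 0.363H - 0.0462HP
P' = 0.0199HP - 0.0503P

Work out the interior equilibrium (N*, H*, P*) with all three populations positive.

From dP/dt = 0: 0.0199H* = 0.0503, so H* = 2.53.
From dN/dt = 0: 1.12(1 - N*/605) = 0.0225·2.53, giving N* = 605·(1 - 0.0508) = 574.
From dH/dt = 0: 0.00277·574 - 0.363 = 0.0462P*, so P* = 1.23/0.0462 = 26.6.

N* ≈ 574, H* ≈ 2.53, P* ≈ 26.6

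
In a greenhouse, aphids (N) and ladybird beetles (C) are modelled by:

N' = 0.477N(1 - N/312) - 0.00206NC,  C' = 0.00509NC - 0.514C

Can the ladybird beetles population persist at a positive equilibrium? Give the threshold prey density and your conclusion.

Threshold N = 101; K > 101, so yes, the predator persists.

The predator equation gives dC/dt > 0 only when N > 0.514/0.00509 = 101.
Without the predator, N → K = 312. Since 312 > 101, the predator can invade and persist.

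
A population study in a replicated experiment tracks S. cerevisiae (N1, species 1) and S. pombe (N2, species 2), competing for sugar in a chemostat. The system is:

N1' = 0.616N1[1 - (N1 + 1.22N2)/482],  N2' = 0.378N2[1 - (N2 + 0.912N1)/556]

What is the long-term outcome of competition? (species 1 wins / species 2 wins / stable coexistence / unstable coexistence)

species 2 excludes species 1

Compare the nullcline intercepts: K1/α12 = 482/1.22 = 395 < K2 = 556; K2/α21 = 556/0.912 = 610 > K1 = 482.
Since the inequalities point opposite ways, species 2 can invade but species 1 cannot.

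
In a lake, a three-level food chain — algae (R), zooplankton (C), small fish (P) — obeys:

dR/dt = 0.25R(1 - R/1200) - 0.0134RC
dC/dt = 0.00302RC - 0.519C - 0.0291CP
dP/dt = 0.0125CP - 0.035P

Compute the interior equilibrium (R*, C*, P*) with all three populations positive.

R* ≈ 1020, C* ≈ 2.8, P* ≈ 88

From dP/dt = 0: 0.0125C* = 0.035, so C* = 2.8.
From dR/dt = 0: 0.25(1 - R*/1200) = 0.0134·2.8, giving R* = 1200·(1 - 0.15) = 1020.
From dC/dt = 0: 0.00302·1020 - 0.519 = 0.0291P*, so P* = 2.56/0.0291 = 88.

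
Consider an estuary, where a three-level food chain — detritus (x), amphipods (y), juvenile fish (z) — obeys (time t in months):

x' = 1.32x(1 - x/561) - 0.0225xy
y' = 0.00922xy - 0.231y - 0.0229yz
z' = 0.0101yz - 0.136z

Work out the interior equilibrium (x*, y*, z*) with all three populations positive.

x* ≈ 432, y* ≈ 13.5, z* ≈ 164

From dz/dt = 0: 0.0101y* = 0.136, so y* = 13.5.
From dx/dt = 0: 1.32(1 - x*/561) = 0.0225·13.5, giving x* = 561·(1 - 0.23) = 432.
From dy/dt = 0: 0.00922·432 - 0.231 = 0.0229z*, so z* = 3.75/0.0229 = 164.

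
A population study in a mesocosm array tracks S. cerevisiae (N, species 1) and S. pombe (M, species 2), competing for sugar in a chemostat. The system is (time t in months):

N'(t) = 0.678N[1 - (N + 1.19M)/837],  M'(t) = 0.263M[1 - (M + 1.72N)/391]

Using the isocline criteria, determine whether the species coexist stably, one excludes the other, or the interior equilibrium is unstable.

species 1 excludes species 2

Compare the nullcline intercepts: K1/α12 = 837/1.19 = 703 > K2 = 391; K2/α21 = 391/1.72 = 227 < K1 = 837.
Since the inequalities point opposite ways, species 1 can invade but species 2 cannot.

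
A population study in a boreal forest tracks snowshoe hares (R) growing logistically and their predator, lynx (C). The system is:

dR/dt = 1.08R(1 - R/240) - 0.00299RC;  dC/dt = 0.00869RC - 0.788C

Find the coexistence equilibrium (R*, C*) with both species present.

R* ≈ 90.7, C* ≈ 225

From dC/dt = 0 with C > 0: 0.00869R* = 0.788, so R* = 90.7.
Substitute into dR/dt = 0: 1.08(1 - 90.7/240) = 0.00299C*.
The bracket is 0.622, giving C* = 0.672/0.00299 = 225.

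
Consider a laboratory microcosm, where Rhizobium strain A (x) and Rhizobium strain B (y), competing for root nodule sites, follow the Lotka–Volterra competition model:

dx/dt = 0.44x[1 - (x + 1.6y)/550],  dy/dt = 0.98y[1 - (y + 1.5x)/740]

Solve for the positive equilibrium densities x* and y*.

Setting both brackets to zero gives the nullclines x + 1.6y = 550 and 1.5x + y = 740.
Substituting y = 740 - 1.5x into the first: x(1 - 1.6·1.5) = 550 - 1.6·740.
So x* = -634/-1.4 = 453, and then y* = 740 - 1.5·453 = 60.7.

x* ≈ 453, y* ≈ 60.7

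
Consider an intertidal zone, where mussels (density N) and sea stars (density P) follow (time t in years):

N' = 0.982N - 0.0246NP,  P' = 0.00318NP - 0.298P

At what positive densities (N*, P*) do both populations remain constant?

N* ≈ 93.7, P* ≈ 39.9

Set dP/dt = 0 with P > 0: 0.00318N - 0.298 = 0, so N* = 0.298/0.00318 = 93.7.
Set dN/dt = 0 with N > 0: 0.982 - 0.0246P = 0, so P* = 0.982/0.0246 = 39.9.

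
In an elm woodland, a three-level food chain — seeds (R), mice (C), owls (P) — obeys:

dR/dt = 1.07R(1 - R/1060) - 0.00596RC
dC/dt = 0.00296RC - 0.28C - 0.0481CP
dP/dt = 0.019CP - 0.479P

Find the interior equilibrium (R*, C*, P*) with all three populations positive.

From dP/dt = 0: 0.019C* = 0.479, so C* = 25.2.
From dR/dt = 0: 1.07(1 - R*/1060) = 0.00596·25.2, giving R* = 1060·(1 - 0.14) = 911.
From dC/dt = 0: 0.00296·911 - 0.28 = 0.0481P*, so P* = 2.42/0.0481 = 50.2.

R* ≈ 911, C* ≈ 25.2, P* ≈ 50.2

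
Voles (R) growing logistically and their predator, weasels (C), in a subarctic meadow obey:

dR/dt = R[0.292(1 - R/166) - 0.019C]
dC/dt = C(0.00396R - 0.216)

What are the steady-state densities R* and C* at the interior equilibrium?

R* ≈ 54.5, C* ≈ 10.3

From dC/dt = 0 with C > 0: 0.00396R* = 0.216, so R* = 54.5.
Substitute into dR/dt = 0: 0.292(1 - 54.5/166) = 0.019C*.
The bracket is 0.671, giving C* = 0.196/0.019 = 10.3.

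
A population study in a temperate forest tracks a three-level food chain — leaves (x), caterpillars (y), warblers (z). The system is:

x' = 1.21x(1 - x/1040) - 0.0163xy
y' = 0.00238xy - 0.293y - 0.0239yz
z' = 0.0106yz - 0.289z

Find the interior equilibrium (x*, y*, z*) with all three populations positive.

x* ≈ 658, y* ≈ 27.3, z* ≈ 53.3

From dz/dt = 0: 0.0106y* = 0.289, so y* = 27.3.
From dx/dt = 0: 1.21(1 - x*/1040) = 0.0163·27.3, giving x* = 1040·(1 - 0.367) = 658.
From dy/dt = 0: 0.00238·658 - 0.293 = 0.0239z*, so z* = 1.27/0.0239 = 53.3.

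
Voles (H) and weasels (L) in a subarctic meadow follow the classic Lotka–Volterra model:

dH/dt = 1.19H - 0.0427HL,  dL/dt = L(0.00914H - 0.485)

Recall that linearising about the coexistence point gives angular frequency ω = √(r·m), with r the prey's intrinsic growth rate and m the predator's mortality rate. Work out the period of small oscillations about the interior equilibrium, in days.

T ≈ 8.27 days

Here r = 1.19 and m = 0.485, so r·m = 0.577.
ω = √0.577 = 0.76 per day, hence T = 2π/ω ≈ 8.27 days.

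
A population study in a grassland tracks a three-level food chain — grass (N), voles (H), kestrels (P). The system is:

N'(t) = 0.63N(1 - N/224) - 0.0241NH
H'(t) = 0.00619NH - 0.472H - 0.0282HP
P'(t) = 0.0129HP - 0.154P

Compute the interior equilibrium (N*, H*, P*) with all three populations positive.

N* ≈ 122, H* ≈ 11.9, P* ≈ 9.98

From dP/dt = 0: 0.0129H* = 0.154, so H* = 11.9.
From dN/dt = 0: 0.63(1 - N*/224) = 0.0241·11.9, giving N* = 224·(1 - 0.457) = 122.
From dH/dt = 0: 0.00619·122 - 0.472 = 0.0282P*, so P* = 0.281/0.0282 = 9.98.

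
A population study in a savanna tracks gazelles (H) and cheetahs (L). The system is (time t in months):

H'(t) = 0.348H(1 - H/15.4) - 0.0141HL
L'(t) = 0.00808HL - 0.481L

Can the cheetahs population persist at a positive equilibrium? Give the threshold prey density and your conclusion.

The predator equation gives dL/dt > 0 only when H > 0.481/0.00808 = 59.5.
Without the predator, H → K = 15.4. Since 15.4 < 59.5, the predator cannot invade.

Threshold H = 59.5; K < 59.5, so no, the predator goes extinct.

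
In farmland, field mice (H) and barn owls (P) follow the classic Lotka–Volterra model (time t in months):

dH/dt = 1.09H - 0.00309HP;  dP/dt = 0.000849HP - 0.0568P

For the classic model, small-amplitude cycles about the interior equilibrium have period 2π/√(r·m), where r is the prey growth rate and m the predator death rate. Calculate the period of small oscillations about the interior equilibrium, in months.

Here r = 1.09 and m = 0.0568, so r·m = 0.0619.
ω = √0.0619 = 0.249 per month, hence T = 2π/ω ≈ 25.3 months.

T ≈ 25.3 months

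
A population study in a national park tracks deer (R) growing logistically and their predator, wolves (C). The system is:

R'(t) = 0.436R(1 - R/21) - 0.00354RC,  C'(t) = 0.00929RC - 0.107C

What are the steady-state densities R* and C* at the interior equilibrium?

R* ≈ 11.5, C* ≈ 55.6

From dC/dt = 0 with C > 0: 0.00929R* = 0.107, so R* = 11.5.
Substitute into dR/dt = 0: 0.436(1 - 11.5/21) = 0.00354C*.
The bracket is 0.452, giving C* = 0.197/0.00354 = 55.6.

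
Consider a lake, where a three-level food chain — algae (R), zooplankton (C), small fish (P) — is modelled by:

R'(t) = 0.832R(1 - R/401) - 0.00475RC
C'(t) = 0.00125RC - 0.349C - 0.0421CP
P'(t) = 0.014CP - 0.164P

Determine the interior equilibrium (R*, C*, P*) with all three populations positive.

R* ≈ 374, C* ≈ 11.7, P* ≈ 2.82

From dP/dt = 0: 0.014C* = 0.164, so C* = 11.7.
From dR/dt = 0: 0.832(1 - R*/401) = 0.00475·11.7, giving R* = 401·(1 - 0.0669) = 374.
From dC/dt = 0: 0.00125·374 - 0.349 = 0.0421P*, so P* = 0.119/0.0421 = 2.82.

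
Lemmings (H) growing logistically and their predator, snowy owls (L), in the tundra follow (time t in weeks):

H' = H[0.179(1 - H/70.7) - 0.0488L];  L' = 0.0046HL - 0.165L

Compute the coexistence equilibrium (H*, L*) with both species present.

H* ≈ 35.9, L* ≈ 1.81

From dL/dt = 0 with L > 0: 0.0046H* = 0.165, so H* = 35.9.
Substitute into dH/dt = 0: 0.179(1 - 35.9/70.7) = 0.0488L*.
The bracket is 0.493, giving L* = 0.0882/0.0488 = 1.81.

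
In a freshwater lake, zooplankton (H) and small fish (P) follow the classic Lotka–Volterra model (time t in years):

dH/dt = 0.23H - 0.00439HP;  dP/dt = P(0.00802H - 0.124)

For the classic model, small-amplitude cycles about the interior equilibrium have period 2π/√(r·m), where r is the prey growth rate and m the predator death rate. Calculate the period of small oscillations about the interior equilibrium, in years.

T ≈ 37.2 years

Here r = 0.23 and m = 0.124, so r·m = 0.0285.
ω = √0.0285 = 0.169 per year, hence T = 2π/ω ≈ 37.2 years.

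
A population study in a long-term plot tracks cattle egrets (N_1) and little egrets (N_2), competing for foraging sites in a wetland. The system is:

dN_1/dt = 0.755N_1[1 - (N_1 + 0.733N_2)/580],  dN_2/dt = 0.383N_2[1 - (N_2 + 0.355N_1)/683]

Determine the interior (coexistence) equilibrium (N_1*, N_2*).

N_1* ≈ 107, N_2* ≈ 645

Setting both brackets to zero gives the nullclines N_1 + 0.733N_2 = 580 and 0.355N_1 + N_2 = 683.
Substituting N_2 = 683 - 0.355N_1 into the first: N_1(1 - 0.733·0.355) = 580 - 0.733·683.
So N_1* = 79.4/0.74 = 107, and then N_2* = 683 - 0.355·107 = 645.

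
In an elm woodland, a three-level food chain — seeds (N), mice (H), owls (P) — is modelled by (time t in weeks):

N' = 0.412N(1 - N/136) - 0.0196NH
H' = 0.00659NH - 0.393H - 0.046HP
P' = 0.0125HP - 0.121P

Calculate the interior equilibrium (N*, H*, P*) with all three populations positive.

From dP/dt = 0: 0.0125H* = 0.121, so H* = 9.68.
From dN/dt = 0: 0.412(1 - N*/136) = 0.0196·9.68, giving N* = 136·(1 - 0.461) = 73.4.
From dH/dt = 0: 0.00659·73.4 - 0.393 = 0.046P*, so P* = 0.0905/0.046 = 1.97.

N* ≈ 73.4, H* ≈ 9.68, P* ≈ 1.97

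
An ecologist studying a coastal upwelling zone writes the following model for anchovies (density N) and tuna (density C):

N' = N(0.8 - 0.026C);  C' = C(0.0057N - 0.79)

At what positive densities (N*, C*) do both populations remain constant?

Set dC/dt = 0 with C > 0: 0.0057N - 0.79 = 0, so N* = 0.79/0.0057 = 139.
Set dN/dt = 0 with N > 0: 0.8 - 0.026C = 0, so C* = 0.8/0.026 = 30.8.

N* ≈ 139, C* ≈ 30.8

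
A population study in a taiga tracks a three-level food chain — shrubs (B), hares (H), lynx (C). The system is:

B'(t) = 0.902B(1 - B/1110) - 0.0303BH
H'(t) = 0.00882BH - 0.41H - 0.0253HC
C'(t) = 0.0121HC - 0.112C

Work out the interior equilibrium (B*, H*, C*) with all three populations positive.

B* ≈ 765, H* ≈ 9.26, C* ≈ 250

From dC/dt = 0: 0.0121H* = 0.112, so H* = 9.26.
From dB/dt = 0: 0.902(1 - B*/1110) = 0.0303·9.26, giving B* = 1110·(1 - 0.311) = 765.
From dH/dt = 0: 0.00882·765 - 0.41 = 0.0253C*, so C* = 6.34/0.0253 = 250.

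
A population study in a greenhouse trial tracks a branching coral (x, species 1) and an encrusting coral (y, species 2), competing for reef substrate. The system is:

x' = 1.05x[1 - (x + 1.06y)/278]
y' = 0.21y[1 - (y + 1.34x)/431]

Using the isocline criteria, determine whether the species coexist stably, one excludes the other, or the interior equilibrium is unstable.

Compare the nullcline intercepts: K1/α12 = 278/1.06 = 262 < K2 = 431; K2/α21 = 431/1.34 = 322 > K1 = 278.
Since the inequalities point opposite ways, species 2 can invade but species 1 cannot.

species 2 excludes species 1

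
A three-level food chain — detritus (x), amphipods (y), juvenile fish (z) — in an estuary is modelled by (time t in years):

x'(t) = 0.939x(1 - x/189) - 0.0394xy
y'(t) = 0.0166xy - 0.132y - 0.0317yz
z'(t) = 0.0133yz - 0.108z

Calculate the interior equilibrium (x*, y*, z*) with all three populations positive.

x* ≈ 125, y* ≈ 8.12, z* ≈ 61.1

From dz/dt = 0: 0.0133y* = 0.108, so y* = 8.12.
From dx/dt = 0: 0.939(1 - x*/189) = 0.0394·8.12, giving x* = 189·(1 - 0.341) = 125.
From dy/dt = 0: 0.0166·125 - 0.132 = 0.0317z*, so z* = 1.94/0.0317 = 61.1.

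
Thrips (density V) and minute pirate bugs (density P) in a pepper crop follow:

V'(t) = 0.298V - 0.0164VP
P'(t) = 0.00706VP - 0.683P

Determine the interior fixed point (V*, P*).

V* ≈ 96.7, P* ≈ 18.2

Set dP/dt = 0 with P > 0: 0.00706V - 0.683 = 0, so V* = 0.683/0.00706 = 96.7.
Set dV/dt = 0 with V > 0: 0.298 - 0.0164P = 0, so P* = 0.298/0.0164 = 18.2.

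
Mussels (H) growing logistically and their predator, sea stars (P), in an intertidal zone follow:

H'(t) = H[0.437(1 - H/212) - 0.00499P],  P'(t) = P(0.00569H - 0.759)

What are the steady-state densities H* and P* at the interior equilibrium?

H* ≈ 133, P* ≈ 32.5

From dP/dt = 0 with P > 0: 0.00569H* = 0.759, so H* = 133.
Substitute into dH/dt = 0: 0.437(1 - 133/212) = 0.00499P*.
The bracket is 0.371, giving P* = 0.162/0.00499 = 32.5.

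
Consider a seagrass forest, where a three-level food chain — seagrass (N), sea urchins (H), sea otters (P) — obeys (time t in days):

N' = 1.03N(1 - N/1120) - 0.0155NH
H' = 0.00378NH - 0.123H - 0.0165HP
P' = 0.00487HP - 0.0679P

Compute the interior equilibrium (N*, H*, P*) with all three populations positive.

From dP/dt = 0: 0.00487H* = 0.0679, so H* = 13.9.
From dN/dt = 0: 1.03(1 - N*/1120) = 0.0155·13.9, giving N* = 1120·(1 - 0.21) = 885.
From dH/dt = 0: 0.00378·885 - 0.123 = 0.0165P*, so P* = 3.22/0.0165 = 195.

N* ≈ 885, H* ≈ 13.9, P* ≈ 195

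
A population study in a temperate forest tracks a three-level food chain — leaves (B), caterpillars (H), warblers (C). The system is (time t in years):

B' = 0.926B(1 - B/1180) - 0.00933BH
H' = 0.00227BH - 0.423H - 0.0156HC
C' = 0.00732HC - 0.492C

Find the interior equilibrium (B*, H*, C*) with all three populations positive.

B* ≈ 381, H* ≈ 67.2, C* ≈ 28.3

From dC/dt = 0: 0.00732H* = 0.492, so H* = 67.2.
From dB/dt = 0: 0.926(1 - B*/1180) = 0.00933·67.2, giving B* = 1180·(1 - 0.677) = 381.
From dH/dt = 0: 0.00227·381 - 0.423 = 0.0156C*, so C* = 0.442/0.0156 = 28.3.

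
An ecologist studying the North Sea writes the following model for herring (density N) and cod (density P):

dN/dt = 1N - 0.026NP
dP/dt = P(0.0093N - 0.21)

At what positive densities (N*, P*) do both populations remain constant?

N* ≈ 22.6, P* ≈ 38.5

Set dP/dt = 0 with P > 0: 0.0093N - 0.21 = 0, so N* = 0.21/0.0093 = 22.6.
Set dN/dt = 0 with N > 0: 1 - 0.026P = 0, so P* = 1/0.026 = 38.5.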